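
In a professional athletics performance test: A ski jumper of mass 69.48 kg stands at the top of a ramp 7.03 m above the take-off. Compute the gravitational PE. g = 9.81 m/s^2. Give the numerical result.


PE = m * g * h
PE = 69.48 * 9.81 * 7.03
PE = 681.5988 * 7.03 = 4791.6396 J

4791.6396 J


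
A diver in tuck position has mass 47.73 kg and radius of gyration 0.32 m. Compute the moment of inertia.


I = m * k^2
I = 47.73 * 0.32^2
I = 47.73 * 0.1024 = 4.8876 kg*m^2

4.8876 kg*m^2


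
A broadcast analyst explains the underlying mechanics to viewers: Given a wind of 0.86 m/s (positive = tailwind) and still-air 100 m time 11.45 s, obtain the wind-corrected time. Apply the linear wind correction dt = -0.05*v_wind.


dt = -0.05 * v_wind = -0.05 * 0.86 = -0.043 s
t_corrected = t_still + dt = 11.45 + (-0.043)
t_corrected = 11.407 s

11.407 s


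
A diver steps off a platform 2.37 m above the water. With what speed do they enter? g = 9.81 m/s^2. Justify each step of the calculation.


v = sqrt(2 * g * h)
v = sqrt(2 * 9.81 * 2.37)
v = sqrt(46.4994) = 6.819 m/s

6.819 m/s


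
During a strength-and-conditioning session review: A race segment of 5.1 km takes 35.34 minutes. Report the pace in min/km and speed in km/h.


Pace = time / distance = 35.34 min / 5.1 km = 6.9294 min/km
Speed = distance / time_in_hours = 5.1 / 0.589 hr
Speed = 8.6587 km/h

6.9294 min/km, 8.6587 km/h


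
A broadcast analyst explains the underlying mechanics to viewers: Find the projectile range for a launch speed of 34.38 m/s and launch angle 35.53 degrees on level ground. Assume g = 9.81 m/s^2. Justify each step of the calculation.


R = v^2 * sin(2*theta) / g
Convert angle to radians: theta = 35.53 deg = 0.6201 rad
sin(2*theta) = sin(1.2402) = 0.9459
R = 34.38^2 * 0.9459 / 9.81
R = 1181.9844 * 0.9459 / 9.81 = 113.9644 m

113.9644 m


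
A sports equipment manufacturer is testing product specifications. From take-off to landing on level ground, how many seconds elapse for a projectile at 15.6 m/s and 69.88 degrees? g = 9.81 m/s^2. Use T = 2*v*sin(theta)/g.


T = 2*v*sin(theta)/g
sin(theta) = sin(69.88 deg) = 0.939
T = 2*15.6*0.939 / 9.81
T = 29.296 / 9.81 = 2.9863 s

2.9863 s


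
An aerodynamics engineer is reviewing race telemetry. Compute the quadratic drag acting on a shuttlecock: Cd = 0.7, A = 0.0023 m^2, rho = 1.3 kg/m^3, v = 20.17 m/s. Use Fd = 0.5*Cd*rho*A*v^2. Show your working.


Fd = 0.5 * Cd * rho * A * v^2
Fd = 0.5 * 0.7 * 1.3 * 0.0023 * 20.17^2
v^2 = 406.8289
Fd = 0.5 * 0.7 * 1.3 * 0.0023 * 406.8289 = 0.4257 N

0.4257 N


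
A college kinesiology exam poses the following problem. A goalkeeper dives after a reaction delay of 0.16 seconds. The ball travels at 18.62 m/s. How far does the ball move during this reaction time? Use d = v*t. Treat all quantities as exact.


d = v * t
d = 18.62 * 0.16
d = 2.9792 m

2.9792 m


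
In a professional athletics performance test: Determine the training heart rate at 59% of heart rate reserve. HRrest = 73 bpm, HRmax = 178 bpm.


Target = HRrest + pct*(HRmax - HRrest)
Heart rate reserve = HRmax - HRrest = 178 - 73 = 105 bpm
Fraction = 59% = 0.59
Target = 73 + 0.59 * 105
Target = 73 + 61.95 = 134.95 bpm

134.95 bpm


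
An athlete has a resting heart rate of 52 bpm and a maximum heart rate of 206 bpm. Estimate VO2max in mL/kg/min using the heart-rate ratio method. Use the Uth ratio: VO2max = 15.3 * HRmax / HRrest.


VO2max = 15.3 * HRmax / HRrest
VO2max = 15.3 * 206 / 52
VO2max = 3151.8 / 52 = 60.6115 mL/kg/min

60.6115 mL/kg/min


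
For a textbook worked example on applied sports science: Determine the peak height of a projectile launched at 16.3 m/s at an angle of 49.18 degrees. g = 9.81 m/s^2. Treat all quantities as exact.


H = (v*sin(theta))^2 / (2*g)
vy = v*sin(theta) = 16.3 * sin(49.18 deg) = 12.3353 m/s
H = vy^2 / (2*g) = 152.1596 / (2*9.81)
H = 152.1596 / 19.62 = 7.7553 m

7.7553 m


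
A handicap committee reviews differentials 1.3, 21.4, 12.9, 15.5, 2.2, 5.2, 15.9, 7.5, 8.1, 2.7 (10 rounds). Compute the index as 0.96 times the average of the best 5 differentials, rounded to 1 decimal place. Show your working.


All differentials: 1.3, 21.4, 12.9, 15.5, 2.2, 5.2, 15.9, 7.5, 8.1, 2.7
Sorted: 1.3, 2.2, 2.7, 5.2, 7.5, 8.1, 12.9, 15.5, 15.9, 21.4
Best 5: 1.3, 2.2, 2.7, 5.2, 7.5
Average of best = 18.9 / 5 = 3.78
Raw index = 3.78 * 0.96 = 3.6288
Handicap index = round(3.6288, 1) = 3.6

3.6


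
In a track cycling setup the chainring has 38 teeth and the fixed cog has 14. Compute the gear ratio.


GR = front_teeth / rear_teeth
GR = 38 / 14
GR = 2.7143

2.7143


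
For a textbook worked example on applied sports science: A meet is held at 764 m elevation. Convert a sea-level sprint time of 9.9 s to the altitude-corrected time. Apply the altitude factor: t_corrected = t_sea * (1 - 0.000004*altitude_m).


Correction factor = 1 - 0.000004 * 764 = 0.996944
t_corrected = t_sea * factor = 9.9 * 0.996944
t_corrected = 9.8697 s

9.8697 s


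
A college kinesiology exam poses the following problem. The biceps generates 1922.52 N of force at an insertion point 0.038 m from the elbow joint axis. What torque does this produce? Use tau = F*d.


tau = F * d
tau = 1922.52 * 0.038
tau = 73.0558 N*m

73.0558 N*m


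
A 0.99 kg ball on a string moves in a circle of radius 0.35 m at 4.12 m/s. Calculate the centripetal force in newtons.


Fc = m * v^2 / r
v^2 = 4.12^2 = 16.9744
Fc = 0.99 * 16.9744 / 0.35
Fc = 16.8047 / 0.35 = 48.0133 N

48.0133 N


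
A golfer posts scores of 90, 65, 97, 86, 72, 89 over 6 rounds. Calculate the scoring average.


Average = sum / n
Sum = 499
Average = 499 / 6 = 83.1667

83.1667


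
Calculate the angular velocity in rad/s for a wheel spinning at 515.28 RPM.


omega = RPM * 2 * pi / 60
omega = 515.28 * 2 * 3.14159 / 60
omega = 3237.5997 / 60 = 53.96 rad/s

53.96 rad/s


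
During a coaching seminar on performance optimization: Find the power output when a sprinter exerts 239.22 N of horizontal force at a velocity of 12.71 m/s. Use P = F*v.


P = F * v
P = 239.22 * 12.71
P = 3040.4862 W

3040.4862 W


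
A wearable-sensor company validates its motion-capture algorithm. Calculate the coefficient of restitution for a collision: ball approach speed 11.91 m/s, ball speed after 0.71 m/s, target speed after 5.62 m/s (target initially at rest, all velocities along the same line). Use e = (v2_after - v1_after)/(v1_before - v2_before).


e = (v2_after - v1_after) / (v1_before - v2_before)
Numerator = 5.62 - 0.71 = 4.91
Denominator = 11.91 - 0 = 11.91
e = 4.91 / 11.91 = 0.4123

0.4123


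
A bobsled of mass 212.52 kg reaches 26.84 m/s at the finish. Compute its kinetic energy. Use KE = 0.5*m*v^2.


KE = 0.5 * m * v^2
KE = 0.5 * 212.52 * 26.84^2
KE = 0.5 * 212.52 * 720.3856 = 76548.1739 J

76548.1739 J


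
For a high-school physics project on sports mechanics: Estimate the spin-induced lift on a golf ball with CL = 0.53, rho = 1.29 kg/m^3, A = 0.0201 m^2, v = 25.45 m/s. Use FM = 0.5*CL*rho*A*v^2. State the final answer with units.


FM = 0.5 * CL * rho * A * v^2
FM = 0.5 * 0.53 * 1.29 * 0.0201 * 25.45^2
v^2 = 647.7025
FM = 0.5 * 0.53 * 1.29 * 0.0201 * 647.7025 = 4.4505 N

4.4505 N


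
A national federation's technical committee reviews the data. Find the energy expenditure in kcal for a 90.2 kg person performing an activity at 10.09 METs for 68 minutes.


kcal = MET * mass * time_hr
Convert time: 68 min = 1.1333 hr
kcal = 10.09 * 90.2 * 1.1333
kcal = 1031.4671 kcal

1031.4671 kcal


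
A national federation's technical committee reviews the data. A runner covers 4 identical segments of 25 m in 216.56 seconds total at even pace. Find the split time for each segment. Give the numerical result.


Split time = total_time / n_laps = 216.56 / 4
Split time = 54.14 s per lap

54.14 s


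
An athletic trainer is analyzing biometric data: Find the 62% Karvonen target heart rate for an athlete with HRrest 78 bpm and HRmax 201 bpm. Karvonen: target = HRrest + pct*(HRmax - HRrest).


Target = HRrest + pct*(HRmax - HRrest)
Heart rate reserve = HRmax - HRrest = 201 - 78 = 123 bpm
Fraction = 62% = 0.62
Target = 78 + 0.62 * 123
Target = 78 + 76.26 = 154.26 bpm

154.26 bpm


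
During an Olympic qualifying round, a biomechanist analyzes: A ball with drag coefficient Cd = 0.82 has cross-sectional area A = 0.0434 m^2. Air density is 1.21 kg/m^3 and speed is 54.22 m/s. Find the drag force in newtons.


Fd = 0.5 * Cd * rho * A * v^2
Fd = 0.5 * 0.82 * 1.21 * 0.0434 * 54.22^2
v^2 = 2939.8084
Fd = 0.5 * 0.82 * 1.21 * 0.0434 * 2939.8084 = 63.2963 N

63.2963 N


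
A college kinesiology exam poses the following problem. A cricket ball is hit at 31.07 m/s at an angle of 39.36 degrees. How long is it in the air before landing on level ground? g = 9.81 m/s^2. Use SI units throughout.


T = 2*v*sin(theta)/g
sin(theta) = sin(39.36 deg) = 0.6342
T = 2*31.07*0.6342 / 9.81
T = 39.4086 / 9.81 = 4.0172 s

4.0172 s


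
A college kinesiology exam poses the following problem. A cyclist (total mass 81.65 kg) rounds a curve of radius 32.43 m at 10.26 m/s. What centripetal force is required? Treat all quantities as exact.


Fc = m * v^2 / r
v^2 = 10.26^2 = 105.2676
Fc = 81.65 * 105.2676 / 32.43
Fc = 8595.0995 / 32.43 = 265.0354 N

265.0354 N


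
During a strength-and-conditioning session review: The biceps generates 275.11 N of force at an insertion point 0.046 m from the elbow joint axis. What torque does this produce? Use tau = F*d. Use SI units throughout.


tau = F * d
tau = 275.11 * 0.046
tau = 12.6551 N*m

12.6551 N*m


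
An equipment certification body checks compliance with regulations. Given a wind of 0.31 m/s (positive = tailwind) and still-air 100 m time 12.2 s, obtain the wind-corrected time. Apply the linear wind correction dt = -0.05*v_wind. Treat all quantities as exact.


dt = -0.05 * v_wind = -0.05 * 0.31 = -0.0155 s
t_corrected = t_still + dt = 12.2 + (-0.0155)
t_corrected = 12.1845 s

12.1845 s


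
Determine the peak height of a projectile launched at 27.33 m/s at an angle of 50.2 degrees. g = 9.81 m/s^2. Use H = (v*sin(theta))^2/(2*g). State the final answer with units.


H = (v*sin(theta))^2 / (2*g)
vy = v*sin(theta) = 27.33 * sin(50.2 deg) = 20.9972 m/s
H = vy^2 / (2*g) = 440.8819 / (2*9.81)
H = 440.8819 / 19.62 = 22.471 m

22.471 m


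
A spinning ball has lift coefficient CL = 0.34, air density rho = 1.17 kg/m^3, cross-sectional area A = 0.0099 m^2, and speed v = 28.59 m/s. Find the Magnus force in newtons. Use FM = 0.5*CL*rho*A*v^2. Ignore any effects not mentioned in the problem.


FM = 0.5 * CL * rho * A * v^2
FM = 0.5 * 0.34 * 1.17 * 0.0099 * 28.59^2
v^2 = 817.3881
FM = 0.5 * 0.34 * 1.17 * 0.0099 * 817.3881 = 1.6095 N

1.6095 N


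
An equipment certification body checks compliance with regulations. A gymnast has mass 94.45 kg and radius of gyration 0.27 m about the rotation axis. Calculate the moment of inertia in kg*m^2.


I = m * k^2
I = 94.45 * 0.27^2
I = 94.45 * 0.0729 = 6.8854 kg*m^2

6.8854 kg*m^2


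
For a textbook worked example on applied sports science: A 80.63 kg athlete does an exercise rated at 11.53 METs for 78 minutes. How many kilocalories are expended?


kcal = MET * mass * time_hr
Convert time: 78 min = 1.3 hr
kcal = 11.53 * 80.63 * 1.3
kcal = 1208.5631 kcal

1208.5631 kcal


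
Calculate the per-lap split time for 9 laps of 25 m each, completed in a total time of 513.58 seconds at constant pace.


Split time = total_time / n_laps = 513.58 / 9
Split time = 57.0644 s per lap

57.0644 s


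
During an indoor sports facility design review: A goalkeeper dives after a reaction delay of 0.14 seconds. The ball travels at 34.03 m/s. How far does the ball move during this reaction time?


d = v * t
d = 34.03 * 0.14
d = 4.7642 m

4.7642 m


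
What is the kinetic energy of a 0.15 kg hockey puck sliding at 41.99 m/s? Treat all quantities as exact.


KE = 0.5 * m * v^2
KE = 0.5 * 0.15 * 41.99^2
KE = 0.5 * 0.15 * 1763.1601 = 132.237 J

132.237 J


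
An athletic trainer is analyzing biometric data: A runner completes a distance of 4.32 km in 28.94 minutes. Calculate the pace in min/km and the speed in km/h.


Pace = time / distance = 28.94 min / 4.32 km = 6.6991 min/km
Speed = distance / time_in_hours = 4.32 / 0.4823 hr
Speed = 8.9565 km/h

6.6991 min/km, 8.9565 km/h


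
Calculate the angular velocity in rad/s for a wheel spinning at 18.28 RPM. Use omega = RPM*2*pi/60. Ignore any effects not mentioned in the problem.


omega = RPM * 2 * pi / 60
omega = 18.28 * 2 * 3.14159 / 60
omega = 114.8566 / 60 = 1.9143 rad/s

1.9143 rad/s


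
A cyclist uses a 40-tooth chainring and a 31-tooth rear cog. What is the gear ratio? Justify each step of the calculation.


GR = front_teeth / rear_teeth
GR = 40 / 31
GR = 1.2903

1.2903


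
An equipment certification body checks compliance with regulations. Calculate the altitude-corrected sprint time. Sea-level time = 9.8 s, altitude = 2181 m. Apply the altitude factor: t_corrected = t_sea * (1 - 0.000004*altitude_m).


Correction factor = 1 - 0.000004 * 2181 = 0.991276
t_corrected = t_sea * factor = 9.8 * 0.991276
t_corrected = 9.7145 s

9.7145 s


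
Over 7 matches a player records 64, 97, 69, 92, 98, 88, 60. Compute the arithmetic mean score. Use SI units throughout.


Average = sum / n
Sum = 568
Average = 568 / 7 = 81.1429

81.1429


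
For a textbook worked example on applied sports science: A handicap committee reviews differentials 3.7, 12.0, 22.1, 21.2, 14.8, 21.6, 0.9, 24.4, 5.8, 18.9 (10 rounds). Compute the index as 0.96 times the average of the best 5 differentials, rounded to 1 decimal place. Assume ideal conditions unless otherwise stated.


All differentials: 3.7, 12.0, 22.1, 21.2, 14.8, 21.6, 0.9, 24.4, 5.8, 18.9
Sorted: 0.9, 3.7, 5.8, 12.0, 14.8, 18.9, 21.2, 21.6, 22.1, 24.4
Best 5: 0.9, 3.7, 5.8, 12.0, 14.8
Average of best = 37.2 / 5 = 7.44
Raw index = 7.44 * 0.96 = 7.1424
Handicap index = round(7.1424, 1) = 7.1

7.1


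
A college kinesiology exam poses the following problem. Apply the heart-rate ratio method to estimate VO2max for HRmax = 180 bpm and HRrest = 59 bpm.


VO2max = 15.3 * HRmax / HRrest
VO2max = 15.3 * 180 / 59
VO2max = 2754 / 59 = 46.678 mL/kg/min

46.678 mL/kg/min


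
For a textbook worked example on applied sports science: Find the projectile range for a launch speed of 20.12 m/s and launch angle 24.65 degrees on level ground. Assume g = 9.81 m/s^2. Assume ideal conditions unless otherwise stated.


R = v^2 * sin(2*theta) / g
Convert angle to radians: theta = 24.65 deg = 0.4302 rad
sin(2*theta) = sin(0.8604) = 0.7581
R = 20.12^2 * 0.7581 / 9.81
R = 404.8144 * 0.7581 / 9.81 = 31.2848 m

31.2848 m


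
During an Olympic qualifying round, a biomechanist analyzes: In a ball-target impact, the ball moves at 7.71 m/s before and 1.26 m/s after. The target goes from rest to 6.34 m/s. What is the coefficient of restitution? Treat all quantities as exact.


e = (v2_after - v1_after) / (v1_before - v2_before)
Numerator = 6.34 - 1.26 = 5.08
Denominator = 7.71 - 0 = 7.71
e = 5.08 / 7.71 = 0.6589

0.6589


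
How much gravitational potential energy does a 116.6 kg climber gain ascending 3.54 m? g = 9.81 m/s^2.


PE = m * g * h
PE = 116.6 * 9.81 * 3.54
PE = 1143.846 * 3.54 = 4049.2148 J

4049.2148 J


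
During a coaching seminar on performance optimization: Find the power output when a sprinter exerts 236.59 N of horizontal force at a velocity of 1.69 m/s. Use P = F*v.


P = F * v
P = 236.59 * 1.69
P = 399.8371 W

399.8371 W


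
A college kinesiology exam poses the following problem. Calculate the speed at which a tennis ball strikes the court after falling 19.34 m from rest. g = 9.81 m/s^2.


v = sqrt(2 * g * h)
v = sqrt(2 * 9.81 * 19.34)
v = sqrt(379.4508) = 19.4795 m/s

19.4795 m/s


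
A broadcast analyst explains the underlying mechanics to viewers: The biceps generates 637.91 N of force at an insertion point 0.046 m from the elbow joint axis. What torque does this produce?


tau = F * d
tau = 637.91 * 0.046
tau = 29.3439 N*m

29.3439 N*m


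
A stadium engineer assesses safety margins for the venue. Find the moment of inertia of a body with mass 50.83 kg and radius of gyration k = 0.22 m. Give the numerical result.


I = m * k^2
I = 50.83 * 0.22^2
I = 50.83 * 0.0484 = 2.4602 kg*m^2

2.4602 kg*m^2


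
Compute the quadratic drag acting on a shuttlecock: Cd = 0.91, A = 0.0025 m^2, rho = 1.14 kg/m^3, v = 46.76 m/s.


Fd = 0.5 * Cd * rho * A * v^2
Fd = 0.5 * 0.91 * 1.14 * 0.0025 * 46.76^2
v^2 = 2186.4976
Fd = 0.5 * 0.91 * 1.14 * 0.0025 * 2186.4976 = 2.8353 N

2.8353 N


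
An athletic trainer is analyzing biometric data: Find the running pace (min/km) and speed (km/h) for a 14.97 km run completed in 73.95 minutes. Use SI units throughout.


Pace = time / distance = 73.95 min / 14.97 km = 4.9399 min/km
Speed = distance / time_in_hours = 14.97 / 1.2325 hr
Speed = 12.146 km/h

4.9399 min/km, 12.146 km/h


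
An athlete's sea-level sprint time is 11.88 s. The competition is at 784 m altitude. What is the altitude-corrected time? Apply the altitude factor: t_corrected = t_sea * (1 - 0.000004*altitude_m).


Correction factor = 1 - 0.000004 * 784 = 0.996864
t_corrected = t_sea * factor = 11.88 * 0.996864
t_corrected = 11.8427 s

11.8427 s


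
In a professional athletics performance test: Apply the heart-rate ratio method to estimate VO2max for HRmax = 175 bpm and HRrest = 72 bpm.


VO2max = 15.3 * HRmax / HRrest
VO2max = 15.3 * 175 / 72
VO2max = 2677.5 / 72 = 37.1875 mL/kg/min

37.1875 mL/kg/min


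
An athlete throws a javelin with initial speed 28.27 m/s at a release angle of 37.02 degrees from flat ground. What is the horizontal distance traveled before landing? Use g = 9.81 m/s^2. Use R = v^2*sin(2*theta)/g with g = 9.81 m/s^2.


R = v^2 * sin(2*theta) / g
Convert angle to radians: theta = 37.02 deg = 0.6461 rad
sin(2*theta) = sin(1.2922) = 0.9615
R = 28.27^2 * 0.9615 / 9.81
R = 799.1929 * 0.9615 / 9.81 = 78.3269 m

78.3269 m


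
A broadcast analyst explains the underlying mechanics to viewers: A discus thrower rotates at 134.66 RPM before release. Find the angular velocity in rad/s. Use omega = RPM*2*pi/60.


omega = RPM * 2 * pi / 60
omega = 134.66 * 2 * 3.14159 / 60
omega = 846.0937 / 60 = 14.1016 rad/s

14.1016 rad/s


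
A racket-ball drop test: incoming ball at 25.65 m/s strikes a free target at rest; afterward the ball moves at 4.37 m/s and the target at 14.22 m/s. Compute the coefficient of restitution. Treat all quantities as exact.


e = (v2_after - v1_after) / (v1_before - v2_before)
Numerator = 14.22 - 4.37 = 9.85
Denominator = 25.65 - 0 = 25.65
e = 9.85 / 25.65 = 0.384

0.384


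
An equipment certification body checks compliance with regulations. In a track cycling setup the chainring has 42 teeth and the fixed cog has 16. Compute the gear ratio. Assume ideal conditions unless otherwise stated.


GR = front_teeth / rear_teeth
GR = 42 / 16
GR = 2.625

2.625


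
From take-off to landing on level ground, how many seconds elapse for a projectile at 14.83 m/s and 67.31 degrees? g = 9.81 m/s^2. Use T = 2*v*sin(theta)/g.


T = 2*v*sin(theta)/g
sin(theta) = sin(67.31 deg) = 0.9226
T = 2*14.83*0.9226 / 9.81
T = 27.3645 / 9.81 = 2.7894 s

2.7894 s


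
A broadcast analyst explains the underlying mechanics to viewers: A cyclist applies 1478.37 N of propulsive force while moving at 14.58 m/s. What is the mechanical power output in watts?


P = F * v
P = 1478.37 * 14.58
P = 21554.6346 W

21554.6346 W


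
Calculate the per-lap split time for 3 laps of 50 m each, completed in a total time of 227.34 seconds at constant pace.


Split time = total_time / n_laps = 227.34 / 3
Split time = 75.78 s per lap

75.78 s


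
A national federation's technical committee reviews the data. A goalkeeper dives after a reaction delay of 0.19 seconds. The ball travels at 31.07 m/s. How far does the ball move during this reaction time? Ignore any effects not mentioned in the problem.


d = v * t
d = 31.07 * 0.19
d = 5.9033 m

5.9033 m


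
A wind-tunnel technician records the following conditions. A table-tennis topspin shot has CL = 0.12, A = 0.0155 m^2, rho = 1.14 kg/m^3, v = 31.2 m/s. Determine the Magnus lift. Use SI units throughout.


FM = 0.5 * CL * rho * A * v^2
FM = 0.5 * 0.12 * 1.14 * 0.0155 * 31.2^2
v^2 = 973.44
FM = 0.5 * 0.12 * 1.14 * 0.0155 * 973.44 = 1.032 N

1.032 N


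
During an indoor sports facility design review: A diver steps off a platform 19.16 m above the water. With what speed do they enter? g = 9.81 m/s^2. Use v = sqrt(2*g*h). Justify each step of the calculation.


v = sqrt(2 * g * h)
v = sqrt(2 * 9.81 * 19.16)
v = sqrt(375.9192) = 19.3886 m/s

19.3886 m/s


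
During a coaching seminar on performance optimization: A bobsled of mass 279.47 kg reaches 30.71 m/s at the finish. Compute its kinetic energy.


KE = 0.5 * m * v^2
KE = 0.5 * 279.47 * 30.71^2
KE = 0.5 * 279.47 * 943.1041 = 131784.6514 J

131784.6514 J


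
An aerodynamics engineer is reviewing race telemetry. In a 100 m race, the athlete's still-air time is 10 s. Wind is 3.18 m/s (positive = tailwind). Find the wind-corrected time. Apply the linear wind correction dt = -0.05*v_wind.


dt = -0.05 * v_wind = -0.05 * 3.18 = -0.159 s
t_corrected = t_still + dt = 10 + (-0.159)
t_corrected = 9.841 s

9.841 s


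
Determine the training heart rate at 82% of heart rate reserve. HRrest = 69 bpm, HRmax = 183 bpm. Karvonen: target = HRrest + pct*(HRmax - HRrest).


Target = HRrest + pct*(HRmax - HRrest)
Heart rate reserve = HRmax - HRrest = 183 - 69 = 114 bpm
Fraction = 82% = 0.82
Target = 69 + 0.82 * 114
Target = 69 + 93.48 = 162.48 bpm

162.48 bpm


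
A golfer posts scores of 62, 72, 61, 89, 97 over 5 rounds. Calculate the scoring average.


Average = sum / n
Sum = 381
Average = 381 / 5 = 76.2

76.2


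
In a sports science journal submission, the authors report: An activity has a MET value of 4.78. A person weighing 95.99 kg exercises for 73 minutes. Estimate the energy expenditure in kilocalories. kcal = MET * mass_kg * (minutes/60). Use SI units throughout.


kcal = MET * mass * time_hr
Convert time: 73 min = 1.2167 hr
kcal = 4.78 * 95.99 * 1.2167
kcal = 558.2458 kcal

558.2458 kcal


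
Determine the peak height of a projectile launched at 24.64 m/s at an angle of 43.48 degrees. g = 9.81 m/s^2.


H = (v*sin(theta))^2 / (2*g)
vy = v*sin(theta) = 24.64 * sin(43.48 deg) = 16.9548 m/s
H = vy^2 / (2*g) = 287.4658 / (2*9.81)
H = 287.4658 / 19.62 = 14.6517 m

14.6517 m


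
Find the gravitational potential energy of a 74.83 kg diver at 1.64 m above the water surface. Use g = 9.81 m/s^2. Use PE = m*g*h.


PE = m * g * h
PE = 74.83 * 9.81 * 1.64
PE = 734.0823 * 1.64 = 1203.895 J

1203.895 J


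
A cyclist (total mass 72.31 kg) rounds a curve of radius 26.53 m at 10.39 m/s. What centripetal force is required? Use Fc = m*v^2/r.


Fc = m * v^2 / r
v^2 = 10.39^2 = 107.9521
Fc = 72.31 * 107.9521 / 26.53
Fc = 7806.0164 / 26.53 = 294.2336 N

294.2336 N


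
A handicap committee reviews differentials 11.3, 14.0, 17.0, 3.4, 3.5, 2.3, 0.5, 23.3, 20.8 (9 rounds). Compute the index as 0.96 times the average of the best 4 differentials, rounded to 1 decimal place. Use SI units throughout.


All differentials: 11.3, 14.0, 17.0, 3.4, 3.5, 2.3, 0.5, 23.3, 20.8
Sorted: 0.5, 2.3, 3.4, 3.5, 11.3, 14.0, 17.0, 20.8, 23.3
Best 4: 0.5, 2.3, 3.4, 3.5
Average of best = 9.7 / 4 = 2.425
Raw index = 2.425 * 0.96 = 2.328
Handicap index = round(2.328, 1) = 2.3

2.3


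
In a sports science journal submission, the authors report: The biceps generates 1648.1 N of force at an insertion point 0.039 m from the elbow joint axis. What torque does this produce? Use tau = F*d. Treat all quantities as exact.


tau = F * d
tau = 1648.1 * 0.039
tau = 64.2759 N*m

64.2759 N*m


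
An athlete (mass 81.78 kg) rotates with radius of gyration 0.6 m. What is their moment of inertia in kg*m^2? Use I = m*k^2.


I = m * k^2
I = 81.78 * 0.6^2
I = 81.78 * 0.36 = 29.4408 kg*m^2

29.4408 kg*m^2


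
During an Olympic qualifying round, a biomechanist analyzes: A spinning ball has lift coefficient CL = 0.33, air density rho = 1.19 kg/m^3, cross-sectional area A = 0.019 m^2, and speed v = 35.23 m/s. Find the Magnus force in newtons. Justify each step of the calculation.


FM = 0.5 * CL * rho * A * v^2
FM = 0.5 * 0.33 * 1.19 * 0.019 * 35.23^2
v^2 = 1241.1529
FM = 0.5 * 0.33 * 1.19 * 0.019 * 1241.1529 = 4.6303 N

4.6303 N


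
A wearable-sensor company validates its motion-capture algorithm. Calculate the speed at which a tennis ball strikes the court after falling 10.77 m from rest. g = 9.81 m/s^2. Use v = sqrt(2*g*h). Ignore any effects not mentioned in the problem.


v = sqrt(2 * g * h)
v = sqrt(2 * 9.81 * 10.77)
v = sqrt(211.3074) = 14.5364 m/s

14.5364 m/s


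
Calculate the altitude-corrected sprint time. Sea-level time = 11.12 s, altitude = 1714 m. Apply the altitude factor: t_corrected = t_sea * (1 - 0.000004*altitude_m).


Correction factor = 1 - 0.000004 * 1714 = 0.993144
t_corrected = t_sea * factor = 11.12 * 0.993144
t_corrected = 11.0438 s

11.0438 s


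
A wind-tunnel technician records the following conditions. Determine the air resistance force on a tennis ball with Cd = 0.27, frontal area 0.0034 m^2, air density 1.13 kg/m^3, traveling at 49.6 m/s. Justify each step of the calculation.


Fd = 0.5 * Cd * rho * A * v^2
Fd = 0.5 * 0.27 * 1.13 * 0.0034 * 49.6^2
v^2 = 2460.16
Fd = 0.5 * 0.27 * 1.13 * 0.0034 * 2460.16 = 1.276 N

1.276 N


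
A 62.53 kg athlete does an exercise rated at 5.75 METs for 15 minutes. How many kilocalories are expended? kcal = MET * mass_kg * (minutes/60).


kcal = MET * mass * time_hr
Convert time: 15 min = 0.25 hr
kcal = 5.75 * 62.53 * 0.25
kcal = 89.8869 kcal

89.8869 kcal


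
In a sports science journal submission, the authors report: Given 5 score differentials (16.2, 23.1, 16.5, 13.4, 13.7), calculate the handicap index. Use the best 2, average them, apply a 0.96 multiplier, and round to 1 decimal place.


All differentials: 16.2, 23.1, 16.5, 13.4, 13.7
Sorted: 13.4, 13.7, 16.2, 16.5, 23.1
Best 2: 13.4, 13.7
Average of best = 27.1 / 2 = 13.55
Raw index = 13.55 * 0.96 = 13.008
Handicap index = round(13.008, 1) = 13.0

13.0


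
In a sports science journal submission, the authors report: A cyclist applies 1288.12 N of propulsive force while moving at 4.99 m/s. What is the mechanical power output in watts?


P = F * v
P = 1288.12 * 4.99
P = 6427.7188 W

6427.7188 W


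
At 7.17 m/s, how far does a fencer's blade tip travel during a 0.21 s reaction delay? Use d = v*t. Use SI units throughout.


d = v * t
d = 7.17 * 0.21
d = 1.5057 m

1.5057 m


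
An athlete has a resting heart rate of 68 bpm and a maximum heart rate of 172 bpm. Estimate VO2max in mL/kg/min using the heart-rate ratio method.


VO2max = 15.3 * HRmax / HRrest
VO2max = 15.3 * 172 / 68
VO2max = 2631.6 / 68 = 38.7 mL/kg/min

38.7 mL/kg/min


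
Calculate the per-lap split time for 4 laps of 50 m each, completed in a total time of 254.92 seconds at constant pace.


Split time = total_time / n_laps = 254.92 / 4
Split time = 63.73 s per lap

63.73 s


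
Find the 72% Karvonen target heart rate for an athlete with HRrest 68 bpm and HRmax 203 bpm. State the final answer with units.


Target = HRrest + pct*(HRmax - HRrest)
Heart rate reserve = HRmax - HRrest = 203 - 68 = 135 bpm
Fraction = 72% = 0.72
Target = 68 + 0.72 * 135
Target = 68 + 97.2 = 165.2 bpm

165.2 bpm


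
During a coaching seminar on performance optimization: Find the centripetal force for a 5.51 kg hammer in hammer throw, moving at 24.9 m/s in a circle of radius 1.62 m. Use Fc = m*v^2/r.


Fc = m * v^2 / r
v^2 = 24.9^2 = 620.01
Fc = 5.51 * 620.01 / 1.62
Fc = 3416.2551 / 1.62 = 2108.7994 N

2108.7994 N


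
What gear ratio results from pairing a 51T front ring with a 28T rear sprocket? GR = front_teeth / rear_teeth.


GR = front_teeth / rear_teeth
GR = 51 / 28
GR = 1.8214

1.8214


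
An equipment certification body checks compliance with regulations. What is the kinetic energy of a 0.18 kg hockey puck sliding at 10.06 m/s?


KE = 0.5 * m * v^2
KE = 0.5 * 0.18 * 10.06^2
KE = 0.5 * 0.18 * 101.2036 = 9.1083 J

9.1083 J


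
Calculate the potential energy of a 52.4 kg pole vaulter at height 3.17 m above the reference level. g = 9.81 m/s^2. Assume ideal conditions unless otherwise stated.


PE = m * g * h
PE = 52.4 * 9.81 * 3.17
PE = 514.044 * 3.17 = 1629.5195 J

1629.5195 J


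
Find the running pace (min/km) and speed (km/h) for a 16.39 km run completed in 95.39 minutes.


Pace = time / distance = 95.39 min / 16.39 km = 5.82 min/km
Speed = distance / time_in_hours = 16.39 / 1.5898 hr
Speed = 10.3093 km/h

5.82 min/km, 10.3093 km/h


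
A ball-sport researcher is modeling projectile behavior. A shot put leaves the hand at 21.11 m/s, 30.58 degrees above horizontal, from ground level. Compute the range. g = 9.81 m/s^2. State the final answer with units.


R = v^2 * sin(2*theta) / g
Convert angle to radians: theta = 30.58 deg = 0.5337 rad
sin(2*theta) = sin(1.0674) = 0.876
R = 21.11^2 * 0.876 / 9.81
R = 445.6321 * 0.876 / 9.81 = 39.7921 m

39.7921 m


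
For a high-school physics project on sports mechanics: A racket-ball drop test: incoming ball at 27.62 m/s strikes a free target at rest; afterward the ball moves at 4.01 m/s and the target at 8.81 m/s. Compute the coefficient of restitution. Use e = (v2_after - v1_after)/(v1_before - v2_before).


e = (v2_after - v1_after) / (v1_before - v2_before)
Numerator = 8.81 - 4.01 = 4.8
Denominator = 27.62 - 0 = 27.62
e = 4.8 / 27.62 = 0.1738

0.1738


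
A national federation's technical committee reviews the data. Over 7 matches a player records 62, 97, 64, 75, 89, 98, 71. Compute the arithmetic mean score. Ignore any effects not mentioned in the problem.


Average = sum / n
Sum = 556
Average = 556 / 7 = 79.4286

79.4286


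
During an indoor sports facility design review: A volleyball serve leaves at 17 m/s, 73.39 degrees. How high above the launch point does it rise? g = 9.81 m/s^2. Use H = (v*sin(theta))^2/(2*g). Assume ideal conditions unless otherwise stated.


H = (v*sin(theta))^2 / (2*g)
vy = v*sin(theta) = 17 * sin(73.39 deg) = 16.2906 m/s
H = vy^2 / (2*g) = 265.3848 / (2*9.81)
H = 265.3848 / 19.62 = 13.5262 m

13.5262 m


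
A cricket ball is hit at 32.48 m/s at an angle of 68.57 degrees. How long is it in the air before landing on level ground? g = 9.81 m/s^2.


T = 2*v*sin(theta)/g
sin(theta) = sin(68.57 deg) = 0.9309
T = 2*32.48*0.9309 / 9.81
T = 60.469 / 9.81 = 6.164 s

6.164 s


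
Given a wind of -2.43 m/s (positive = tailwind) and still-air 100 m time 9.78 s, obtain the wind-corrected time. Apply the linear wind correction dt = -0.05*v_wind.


dt = -0.05 * v_wind = -0.05 * -2.43 = 0.1215 s
t_corrected = t_still + dt = 9.78 + (0.1215)
t_corrected = 9.9015 s

9.9015 s


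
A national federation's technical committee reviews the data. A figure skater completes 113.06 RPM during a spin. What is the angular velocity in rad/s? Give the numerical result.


omega = RPM * 2 * pi / 60
omega = 113.06 * 2 * 3.14159 / 60
omega = 710.3769 / 60 = 11.8396 rad/s

11.8396 rad/s


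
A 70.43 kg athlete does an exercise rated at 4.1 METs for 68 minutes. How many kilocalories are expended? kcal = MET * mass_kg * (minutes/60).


kcal = MET * mass * time_hr
Convert time: 68 min = 1.1333 hr
kcal = 4.1 * 70.43 * 1.1333
kcal = 327.2647 kcal

327.2647 kcal


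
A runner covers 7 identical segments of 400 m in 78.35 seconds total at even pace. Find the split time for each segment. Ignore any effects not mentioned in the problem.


Split time = total_time / n_laps = 78.35 / 7
Split time = 11.1929 s per lap

11.1929 s


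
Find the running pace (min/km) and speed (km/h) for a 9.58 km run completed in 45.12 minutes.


Pace = time / distance = 45.12 min / 9.58 km = 4.7098 min/km
Speed = distance / time_in_hours = 9.58 / 0.752 hr
Speed = 12.7394 km/h

4.7098 min/km, 12.7394 km/h


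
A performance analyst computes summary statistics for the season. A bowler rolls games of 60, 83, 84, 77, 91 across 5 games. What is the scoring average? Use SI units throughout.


Average = sum / n
Sum = 395
Average = 395 / 5 = 79

79


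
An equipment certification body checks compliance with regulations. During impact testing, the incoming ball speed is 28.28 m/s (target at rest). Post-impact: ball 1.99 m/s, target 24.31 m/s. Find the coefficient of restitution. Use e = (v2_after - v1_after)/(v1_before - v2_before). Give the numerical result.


e = (v2_after - v1_after) / (v1_before - v2_before)
Numerator = 24.31 - 1.99 = 22.32
Denominator = 28.28 - 0 = 28.28
e = 22.32 / 28.28 = 0.7893

0.7893


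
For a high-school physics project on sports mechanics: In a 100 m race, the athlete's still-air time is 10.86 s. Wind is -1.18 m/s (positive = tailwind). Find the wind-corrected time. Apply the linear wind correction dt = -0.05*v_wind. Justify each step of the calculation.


dt = -0.05 * v_wind = -0.05 * -1.18 = 0.059 s
t_corrected = t_still + dt = 10.86 + (0.059)
t_corrected = 10.919 s

10.919 s


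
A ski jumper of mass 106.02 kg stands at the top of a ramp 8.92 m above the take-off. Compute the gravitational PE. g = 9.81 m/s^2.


PE = m * g * h
PE = 106.02 * 9.81 * 8.92
PE = 1040.0562 * 8.92 = 9277.3013 J

9277.3013 J


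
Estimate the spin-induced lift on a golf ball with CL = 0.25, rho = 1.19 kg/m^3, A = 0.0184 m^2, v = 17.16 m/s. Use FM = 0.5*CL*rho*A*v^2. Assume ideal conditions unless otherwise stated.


FM = 0.5 * CL * rho * A * v^2
FM = 0.5 * 0.25 * 1.19 * 0.0184 * 17.16^2
v^2 = 294.4656
FM = 0.5 * 0.25 * 1.19 * 0.0184 * 294.4656 = 0.806 N

0.806 N


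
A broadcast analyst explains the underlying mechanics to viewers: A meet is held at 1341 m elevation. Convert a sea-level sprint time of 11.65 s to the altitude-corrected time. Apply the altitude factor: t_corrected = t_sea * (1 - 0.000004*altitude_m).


Correction factor = 1 - 0.000004 * 1341 = 0.994636
t_corrected = t_sea * factor = 11.65 * 0.994636
t_corrected = 11.5875 s

11.5875 s


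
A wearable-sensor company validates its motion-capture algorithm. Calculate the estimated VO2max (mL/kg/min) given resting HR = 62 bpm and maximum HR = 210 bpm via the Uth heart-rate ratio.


VO2max = 15.3 * HRmax / HRrest
VO2max = 15.3 * 210 / 62
VO2max = 3213 / 62 = 51.8226 mL/kg/min

51.8226 mL/kg/min


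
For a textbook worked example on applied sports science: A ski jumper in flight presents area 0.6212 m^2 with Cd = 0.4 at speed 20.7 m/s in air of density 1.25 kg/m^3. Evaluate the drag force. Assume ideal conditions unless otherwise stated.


Fd = 0.5 * Cd * rho * A * v^2
Fd = 0.5 * 0.4 * 1.25 * 0.6212 * 20.7^2
v^2 = 428.49
Fd = 0.5 * 0.4 * 1.25 * 0.6212 * 428.49 = 66.5445 N

66.5445 N


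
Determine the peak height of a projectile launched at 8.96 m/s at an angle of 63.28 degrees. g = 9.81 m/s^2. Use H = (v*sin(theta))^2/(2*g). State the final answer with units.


H = (v*sin(theta))^2 / (2*g)
vy = v*sin(theta) = 8.96 * sin(63.28 deg) = 8.0032 m/s
H = vy^2 / (2*g) = 64.0512 / (2*9.81)
H = 64.0512 / 19.62 = 3.2646 m

3.2646 m


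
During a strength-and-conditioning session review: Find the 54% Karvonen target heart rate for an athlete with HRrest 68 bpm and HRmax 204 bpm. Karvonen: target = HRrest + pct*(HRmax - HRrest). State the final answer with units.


Target = HRrest + pct*(HRmax - HRrest)
Heart rate reserve = HRmax - HRrest = 204 - 68 = 136 bpm
Fraction = 54% = 0.54
Target = 68 + 0.54 * 136
Target = 68 + 73.44 = 141.44 bpm

141.44 bpm


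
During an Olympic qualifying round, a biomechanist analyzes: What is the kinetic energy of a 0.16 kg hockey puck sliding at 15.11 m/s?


KE = 0.5 * m * v^2
KE = 0.5 * 0.16 * 15.11^2
KE = 0.5 * 0.16 * 228.3121 = 18.265 J

18.265 J


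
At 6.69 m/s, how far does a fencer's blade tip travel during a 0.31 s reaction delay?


d = v * t
d = 6.69 * 0.31
d = 2.0739 m

2.0739 m


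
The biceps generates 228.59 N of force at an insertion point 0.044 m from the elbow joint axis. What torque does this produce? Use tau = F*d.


tau = F * d
tau = 228.59 * 0.044
tau = 10.058 N*m

10.058 N*m


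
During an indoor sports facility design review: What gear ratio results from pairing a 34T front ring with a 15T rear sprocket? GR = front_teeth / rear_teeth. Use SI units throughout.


GR = front_teeth / rear_teeth
GR = 34 / 15
GR = 2.2667

2.2667


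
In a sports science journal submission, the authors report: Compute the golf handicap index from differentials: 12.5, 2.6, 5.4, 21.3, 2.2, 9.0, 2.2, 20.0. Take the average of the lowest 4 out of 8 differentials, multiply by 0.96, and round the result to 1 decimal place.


All differentials: 12.5, 2.6, 5.4, 21.3, 2.2, 9.0, 2.2, 20.0
Sorted: 2.2, 2.2, 2.6, 5.4, 9.0, 12.5, 20.0, 21.3
Best 4: 2.2, 2.2, 2.6, 5.4
Average of best = 12.4 / 4 = 3.1
Raw index = 3.1 * 0.96 = 2.976
Handicap index = round(2.976, 1) = 3.0

3.0


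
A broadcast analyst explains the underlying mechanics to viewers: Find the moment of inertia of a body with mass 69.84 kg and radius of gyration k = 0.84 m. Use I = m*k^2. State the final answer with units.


I = m * k^2
I = 69.84 * 0.84^2
I = 69.84 * 0.7056 = 49.2791 kg*m^2

49.2791 kg*m^2


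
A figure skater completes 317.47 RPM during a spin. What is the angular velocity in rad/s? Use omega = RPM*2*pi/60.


omega = RPM * 2 * pi / 60
omega = 317.47 * 2 * 3.14159 / 60
omega = 1994.7228 / 60 = 33.2454 rad/s

33.2454 rad/s


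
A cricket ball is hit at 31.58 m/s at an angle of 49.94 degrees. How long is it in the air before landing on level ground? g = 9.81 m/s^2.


T = 2*v*sin(theta)/g
sin(theta) = sin(49.94 deg) = 0.7654
T = 2*31.58*0.7654 / 9.81
T = 48.3408 / 9.81 = 4.9277 s

4.9277 s


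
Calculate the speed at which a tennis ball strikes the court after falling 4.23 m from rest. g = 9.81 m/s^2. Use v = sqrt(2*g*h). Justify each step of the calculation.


v = sqrt(2 * g * h)
v = sqrt(2 * 9.81 * 4.23)
v = sqrt(82.9926) = 9.11 m/s

9.11 m/s


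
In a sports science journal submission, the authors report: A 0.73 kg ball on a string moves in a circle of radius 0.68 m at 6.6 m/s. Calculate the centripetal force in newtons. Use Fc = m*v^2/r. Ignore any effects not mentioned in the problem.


Fc = m * v^2 / r
v^2 = 6.6^2 = 43.56
Fc = 0.73 * 43.56 / 0.68
Fc = 31.7988 / 0.68 = 46.7629 N

46.7629 N


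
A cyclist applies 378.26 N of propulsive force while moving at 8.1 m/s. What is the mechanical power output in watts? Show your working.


P = F * v
P = 378.26 * 8.1
P = 3063.906 W

3063.906 W


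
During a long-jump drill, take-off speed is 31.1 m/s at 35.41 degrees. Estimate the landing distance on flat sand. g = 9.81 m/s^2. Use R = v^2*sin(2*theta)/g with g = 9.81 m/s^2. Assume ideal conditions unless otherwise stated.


R = v^2 * sin(2*theta) / g
Convert angle to radians: theta = 35.41 deg = 0.618 rad
sin(2*theta) = sin(1.236) = 0.9445
R = 31.1^2 * 0.9445 / 9.81
R = 967.21 * 0.9445 / 9.81 = 93.1214 m

93.1214 m


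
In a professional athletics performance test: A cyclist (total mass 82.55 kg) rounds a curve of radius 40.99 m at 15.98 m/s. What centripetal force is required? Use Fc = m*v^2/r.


Fc = m * v^2 / r
v^2 = 15.98^2 = 255.3604
Fc = 82.55 * 255.3604 / 40.99
Fc = 21080.001 / 40.99 = 514.2718 N

514.2718 N


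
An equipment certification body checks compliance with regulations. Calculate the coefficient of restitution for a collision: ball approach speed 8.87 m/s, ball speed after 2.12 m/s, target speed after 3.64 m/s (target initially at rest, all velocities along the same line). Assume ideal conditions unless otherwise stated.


e = (v2_after - v1_after) / (v1_before - v2_before)
Numerator = 3.64 - 2.12 = 1.52
Denominator = 8.87 - 0 = 8.87
e = 1.52 / 8.87 = 0.1714

0.1714
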